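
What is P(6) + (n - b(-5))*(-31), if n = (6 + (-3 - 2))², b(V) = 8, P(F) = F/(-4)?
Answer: 431/2 ≈ 215.50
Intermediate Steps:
P(F) = -F/4 (P(F) = F*(-¼) = -F/4)
n = 1 (n = (6 - 5)² = 1² = 1)
P(6) + (n - b(-5))*(-31) = -¼*6 + (1 - 1*8)*(-31) = -3/2 + (1 - 8)*(-31) = -3/2 - 7*(-31) = -3/2 + 217 = 431/2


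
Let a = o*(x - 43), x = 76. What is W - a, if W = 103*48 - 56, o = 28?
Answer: 3964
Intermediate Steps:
W = 4888 (W = 4944 - 56 = 4888)
a = 924 (a = 28*(76 - 43) = 28*33 = 924)
W - a = 4888 - 1*924 = 4888 - 924 = 3964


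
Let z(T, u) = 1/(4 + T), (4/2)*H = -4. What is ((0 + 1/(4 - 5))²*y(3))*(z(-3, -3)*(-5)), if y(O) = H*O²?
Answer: 90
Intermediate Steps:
H = -2 (H = (½)*(-4) = -2)
y(O) = -2*O²
((0 + 1/(4 - 5))²*y(3))*(z(-3, -3)*(-5)) = ((0 + 1/(4 - 5))²*(-2*3²))*(-5/(4 - 3)) = ((0 + 1/(-1))²*(-2*9))*(-5/1) = ((0 - 1)²*(-18))*(1*(-5)) = ((-1)²*(-18))*(-5) = (1*(-18))*(-5) = -18*(-5) = 90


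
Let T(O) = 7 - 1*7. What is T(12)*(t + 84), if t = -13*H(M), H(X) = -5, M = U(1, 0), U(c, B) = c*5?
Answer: 0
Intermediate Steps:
T(O) = 0 (T(O) = 7 - 7 = 0)
U(c, B) = 5*c
M = 5 (M = 5*1 = 5)
t = 65 (t = -13*(-5) = 65)
T(12)*(t + 84) = 0*(65 + 84) = 0*149 = 0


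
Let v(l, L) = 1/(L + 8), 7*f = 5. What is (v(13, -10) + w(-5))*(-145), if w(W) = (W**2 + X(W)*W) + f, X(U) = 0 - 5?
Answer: -101935/14 ≈ -7281.1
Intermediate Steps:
X(U) = -5
f = 5/7 (f = (1/7)*5 = 5/7 ≈ 0.71429)
v(l, L) = 1/(8 + L)
w(W) = 5/7 + W**2 - 5*W (w(W) = (W**2 - 5*W) + 5/7 = 5/7 + W**2 - 5*W)
(v(13, -10) + w(-5))*(-145) = (1/(8 - 10) + (5/7 + (-5)**2 - 5*(-5)))*(-145) = (1/(-2) + (5/7 + 25 + 25))*(-145) = (-1/2 + 355/7)*(-145) = (703/14)*(-145) = -101935/14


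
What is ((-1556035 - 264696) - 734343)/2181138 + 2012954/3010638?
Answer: -91718678210/182406026279 ≈ -0.50283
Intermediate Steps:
((-1556035 - 264696) - 734343)/2181138 + 2012954/3010638 = (-1820731 - 734343)*(1/2181138) + 2012954*(1/3010638) = -2555074*1/2181138 + 1006477/1505319 = -1277537/1090569 + 1006477/1505319 = -91718678210/182406026279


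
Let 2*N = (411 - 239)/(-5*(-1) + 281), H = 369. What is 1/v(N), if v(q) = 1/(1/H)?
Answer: 1/369 ≈ 0.0027100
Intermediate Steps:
N = 43/143 (N = ((411 - 239)/(-5*(-1) + 281))/2 = (172/(5 + 281))/2 = (172/286)/2 = (172*(1/286))/2 = (½)*(86/143) = 43/143 ≈ 0.30070)
v(q) = 369 (v(q) = 1/(1/369) = 369)
1/v(N) = 1/369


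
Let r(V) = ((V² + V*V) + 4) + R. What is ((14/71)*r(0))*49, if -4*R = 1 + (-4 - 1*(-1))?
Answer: 3087/71 ≈ 43.479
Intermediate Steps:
R = ½ (R = -(1 + (-4 - 1*(-1)))/4 = -(1 + (-4 + 1))/4 = -(1 - 3)/4 = -¼*(-2) = ½ ≈ 0.50000)
r(V) = 9/2 + 2*V² (r(V) = ((V² + V*V) + 4) + ½ = ((V² + V²) + 4) + ½ = (2*V² + 4) + ½ = (4 + 2*V²) + ½ = 9/2 + 2*V²)
((14/71)*r(0))*49 = ((14/71)*(9/2 + 2*0²))*49 = ((14*(1/71))*(9/2 + 2*0))*49 = (14*(9/2 + 0)/71)*49 = ((14/71)*(9/2))*49 = (63/71)*49 = 3087/71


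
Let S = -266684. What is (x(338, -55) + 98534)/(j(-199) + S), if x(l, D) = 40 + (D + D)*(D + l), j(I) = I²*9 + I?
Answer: 33722/44763 ≈ 0.75335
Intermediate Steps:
j(I) = I + 9*I² (j(I) = 9*I² + I = I + 9*I²)
x(l, D) = 40 + 2*D*(D + l) (x(l, D) = 40 + (2*D)*(D + l) = 40 + 2*D*(D + l))
(x(338, -55) + 98534)/(j(-199) + S) = ((40 + 2*(-55)² + 2*(-55)*338) + 98534)/(-199*(1 + 9*(-199)) - 266684) = ((40 + 2*3025 - 37180) + 98534)/(-199*(1 - 1791) - 266684) = ((40 + 6050 - 37180) + 98534)/(-199*(-1790) - 266684) = (-31090 + 98534)/(356210 - 266684) = 67444/89526 = 67444*(1/89526) = 33722/44763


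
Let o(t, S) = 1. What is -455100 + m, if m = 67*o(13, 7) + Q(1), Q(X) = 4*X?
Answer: -455029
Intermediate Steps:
m = 71 (m = 67*1 + 4*1 = 67 + 4 = 71)
-455100 + m = -455100 + 71 = -455029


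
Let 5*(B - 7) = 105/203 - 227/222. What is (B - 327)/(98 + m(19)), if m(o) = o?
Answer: -10304053/3766230 ≈ -2.7359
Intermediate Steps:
B = 222077/32190 (B = 7 + (105/203 - 227/222)/5 = 7 + (105*(1/203) - 227*1/222)/5 = 7 + (15/29 - 227/222)/5 = 7 + (⅕)*(-3253/6438) = 7 - 3253/32190 = 222077/32190 ≈ 6.8989)
(B - 327)/(98 + m(19)) = (222077/32190 - 327)/(98 + 19) = -10304053/32190/117 = -10304053/32190*1/117 = -10304053/3766230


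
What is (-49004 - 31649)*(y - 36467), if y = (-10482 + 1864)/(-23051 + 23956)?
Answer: 2662456588209/905 ≈ 2.9419e+9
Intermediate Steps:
y = -8618/905 ≈ -9.5226
(-49004 - 31649)*(y - 36467) = (-49004 - 31649)*(-8618/905 - 36467) = -80653*(-33011253/905) = 2662456588209/905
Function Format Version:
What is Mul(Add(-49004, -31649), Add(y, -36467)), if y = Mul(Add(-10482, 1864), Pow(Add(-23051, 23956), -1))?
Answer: Rational(2662456588209, 905) ≈ 2.9419e+9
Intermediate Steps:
y = Rational(-8618, 905) (y = Mul(-8618, Pow(905, -1)) = Mul(-8618, Rational(1, 905)) = Rational(-8618, 905) ≈ -9.5226)
Mul(Add(-49004, -31649), Add(y, -36467)) = Mul(Add(-49004, -31649), Add(Rational(-8618, 905), -36467)) = Mul(-80653, Rational(-33011253, 905)) = Rational(2662456588209, 905)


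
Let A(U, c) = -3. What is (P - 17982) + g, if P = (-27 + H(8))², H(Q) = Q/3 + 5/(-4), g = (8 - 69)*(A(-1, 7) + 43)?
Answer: -2846519/144 ≈ -19768.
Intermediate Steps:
g = -2440 (g = (8 - 69)*(-3 + 43) = -61*40 = -2440)
H(Q) = -5/4 + Q/3 (H(Q) = Q*(⅓) + 5*(-¼) = Q/3 - 5/4 = -5/4 + Q/3)
P = 94249/144 (P = (-27 + (-5/4 + (⅓)*8))² = (-27 + (-5/4 + 8/3))² = (-27 + 17/12)² = (-307/12)² = 94249/144 ≈ 654.51)
(P - 17982) + g = (94249/144 - 17982) - 2440 = -2495159/144 - 2440 = -2846519/144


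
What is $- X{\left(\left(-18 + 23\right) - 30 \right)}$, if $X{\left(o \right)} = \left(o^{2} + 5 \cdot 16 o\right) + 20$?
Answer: $1355$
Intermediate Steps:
$X{\left(o \right)} = 20 + o^{2} + 80 o$ ($X{\left(o \right)} = \left(o^{2} + 80 o\right) + 20 = 20 + o^{2} + 80 o$)
$- X{\left(\left(-18 + 23\right) - 30 \right)} = - (20 + \left(\left(-18 + 23\right) - 30\right)^{2} + 80 \left(\left(-18 + 23\right) - 30\right)) = - (20 + \left(5 - 30\right)^{2} + 80 \left(5 - 30\right)) = - (20 + \left(-25\right)^{2} + 80 \left(-25\right)) = - (20 + 625 - 2000) = \left(-1\right) \left(-1355\right) = 1355$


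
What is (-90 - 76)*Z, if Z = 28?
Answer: -4648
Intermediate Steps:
(-90 - 76)*Z = (-90 - 76)*28 = -166*28 = -4648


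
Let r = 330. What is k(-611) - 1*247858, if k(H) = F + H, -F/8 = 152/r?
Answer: -40997993/165 ≈ -2.4847e+5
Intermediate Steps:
F = -608/165 (F = -1216/330 = -8*76/165 = -608/165 ≈ -3.6848)
k(H) = -608/165 + H
k(-611) - 1*247858 = (-608/165 - 611) - 1*247858 = -101423/165 - 247858 = -40997993/165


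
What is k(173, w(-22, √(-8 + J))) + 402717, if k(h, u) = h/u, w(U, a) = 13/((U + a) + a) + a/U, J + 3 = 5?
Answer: 9227105821/22927 + 1027620*I*√6/22927 ≈ 4.0246e+5 + 109.79*I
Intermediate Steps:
J = 2 (J = -3 + 5 = 2)
w(U, a) = 13/(U + 2*a) + a/U
k(173, w(-22, √(-8 + J))) + 402717 = 173/(((2*(√(-8 + 2))² + 13*(-22) - 22*√(-8 + 2))/((-22)*(-22 + 2*√(-8 + 2))))) + 402717 = 173/((-(2*(√(-6))² - 286 - 22*I*√6)/(22*(-22 + 2*√(-6))))) + 402717 = 173/((-(2*(I*√6)² - 286 - 22*I*√6)/(22*(-22 + 2*(I*√6))))) + 402717 = 173/((-(2*(-6) - 286 - 22*I*√6)/(22*(-22 + 2*I*√6)))) + 402717 = 173/((-(-12 - 286 - 22*I*√6)/(22*(-22 + 2*I*√6)))) + 402717 = 173/((-(-298 - 22*I*√6)/(22*(-22 + 2*I*√6)))) + 402717 = 173*(-22*(-22 + 2*I*√6)/(-298 - 22*I*√6)) + 402717 = -3806*(-22 + 2*I*√6)/(-298 - 22*I*√6) + 402717 = 402717 - 3806*(-22 + 2*I*√6)/(-298 - 22*I*√6)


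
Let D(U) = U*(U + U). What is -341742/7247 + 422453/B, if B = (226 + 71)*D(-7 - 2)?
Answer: -13381057697/348682158 ≈ -38.376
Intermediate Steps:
D(U) = 2*U**2 (D(U) = U*(2*U) = 2*U**2)
B = 48114 (B = (226 + 71)*(2*(-7 - 2)**2) = 297*(2*(-9)**2) = 297*(2*81) = 297*162 = 48114)
-341742/7247 + 422453/B = -341742/7247 + 422453/48114 = -13381057697/348682158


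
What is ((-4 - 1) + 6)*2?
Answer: 2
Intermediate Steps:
((-4 - 1) + 6)*2 = (-5 + 6)*2 = 1*2 = 2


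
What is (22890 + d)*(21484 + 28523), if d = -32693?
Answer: -490218621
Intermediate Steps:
(22890 + d)*(21484 + 28523) = (22890 - 32693)*(21484 + 28523) = -9803*50007 = -490218621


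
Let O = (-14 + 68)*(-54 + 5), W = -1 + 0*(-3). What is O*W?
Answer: 2646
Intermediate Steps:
W = -1 (W = -1 + 0 = -1)
O = -2646 (O = 54*(-49) = -2646)
O*W = -2646*(-1) = 2646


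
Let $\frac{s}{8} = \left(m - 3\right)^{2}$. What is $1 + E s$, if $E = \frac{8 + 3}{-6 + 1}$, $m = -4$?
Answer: $- \frac{4307}{5} \approx -861.4$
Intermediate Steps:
$E = - \frac{11}{5}$ ($E = \frac{11}{-5} = 11 \left(- \frac{1}{5}\right) = - \frac{11}{5} \approx -2.2$)
$s = 392$ ($s = 8 \left(-4 - 3\right)^{2} = 8 \left(-7\right)^{2} = 8 \cdot 49 = 392$)
$1 + E s = 1 - \frac{4312}{5} = - \frac{4307}{5}$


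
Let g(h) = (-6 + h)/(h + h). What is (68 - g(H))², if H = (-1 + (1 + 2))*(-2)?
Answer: 71289/16 ≈ 4455.6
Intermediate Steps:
H = -4 (H = (-1 + 3)*(-2) = 2*(-2) = -4)
g(h) = (-6 + h)/(2*h) (g(h) = (-6 + h)/((2*h)) = (-6 + h)*(1/(2*h)) = (-6 + h)/(2*h))
(68 - g(H))² = (68 - (-6 - 4)/(2*(-4)))² = (68 - (-1)*(-10)/(2*4))² = (68 - 1*5/4)² = (68 - 5/4)² = (267/4)² = 71289/16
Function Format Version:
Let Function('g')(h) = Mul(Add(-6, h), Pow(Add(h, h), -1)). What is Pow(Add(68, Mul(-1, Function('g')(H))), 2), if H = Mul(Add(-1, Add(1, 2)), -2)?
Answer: Rational(71289, 16) ≈ 4455.6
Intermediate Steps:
H = -4 (H = Mul(Add(-1, 3), -2) = Mul(2, -2) = -4)
Function('g')(h) = Mul(Rational(1, 2), Pow(h, -1), Add(-6, h)) (Function('g')(h) = Mul(Add(-6, h), Pow(Mul(2, h), -1)) = Mul(Add(-6, h), Mul(Rational(1, 2), Pow(h, -1))) = Mul(Rational(1, 2), Pow(h, -1), Add(-6, h)))
Pow(Add(68, Mul(-1, Function('g')(H))), 2) = Pow(Add(68, Mul(-1, Mul(Rational(1, 2), Pow(-4, -1), Add(-6, -4)))), 2) = Pow(Add(68, Mul(-1, Mul(Rational(1, 2), Rational(-1, 4), -10))), 2) = Pow(Add(68, Mul(-1, Rational(5, 4))), 2) = Pow(Add(68, Rational(-5, 4)), 2) = Pow(Rational(267, 4), 2) = Rational(71289, 16)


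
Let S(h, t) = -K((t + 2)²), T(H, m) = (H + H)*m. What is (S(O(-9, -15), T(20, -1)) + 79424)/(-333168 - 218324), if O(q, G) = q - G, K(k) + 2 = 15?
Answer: -79411/551492 ≈ -0.14399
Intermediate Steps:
T(H, m) = 2*H*m (T(H, m) = (2*H)*m = 2*H*m)
K(k) = 13 (K(k) = -2 + 15 = 13)
S(h, t) = -13 (S(h, t) = -1*13 = -13)
(S(O(-9, -15), T(20, -1)) + 79424)/(-333168 - 218324) = (-13 + 79424)/(-333168 - 218324) = 79411/(-551492) = 79411*(-1/551492) = -79411/551492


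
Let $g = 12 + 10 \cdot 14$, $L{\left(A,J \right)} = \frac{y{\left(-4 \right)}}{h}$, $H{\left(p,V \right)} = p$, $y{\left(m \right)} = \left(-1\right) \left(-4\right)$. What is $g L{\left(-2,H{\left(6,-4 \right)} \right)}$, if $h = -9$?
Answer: $- \frac{608}{9} \approx -67.556$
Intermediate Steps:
$y{\left(m \right)} = 4$
$L{\left(A,J \right)} = - \frac{4}{9}$ ($L{\left(A,J \right)} = \frac{4}{-9} = 4 \left(- \frac{1}{9}\right) = - \frac{4}{9}$)
$g = 152$ ($g = 12 + 140 = 152$)
$g L{\left(-2,H{\left(6,-4 \right)} \right)} = 152 \left(- \frac{4}{9}\right) = - \frac{608}{9}$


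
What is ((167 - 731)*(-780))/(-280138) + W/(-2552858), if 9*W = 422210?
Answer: -2556439171805/1609093202409 ≈ -1.5887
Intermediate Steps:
W = 422210/9 (W = (1/9)*422210 = 422210/9 ≈ 46912.)
((167 - 731)*(-780))/(-280138) + W/(-2552858) = ((167 - 731)*(-780))/(-280138) + (422210/9)/(-2552858) = -564*(-780)*(-1/280138) + (422210/9)*(-1/2552858) = 439920*(-1/280138) - 211105/11487861 = -219960/140069 - 211105/11487861 = -2556439171805/1609093202409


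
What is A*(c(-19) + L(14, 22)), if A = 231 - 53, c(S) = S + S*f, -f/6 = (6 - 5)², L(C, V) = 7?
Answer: 18156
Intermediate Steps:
f = -6 (f = -6*(6 - 5)² = -6*1² = -6*1 = -6)
c(S) = -5*S (c(S) = S + S*(-6) = S - 6*S = -5*S)
A = 178
A*(c(-19) + L(14, 22)) = 178*(-5*(-19) + 7) = 178*(95 + 7) = 178*102 = 18156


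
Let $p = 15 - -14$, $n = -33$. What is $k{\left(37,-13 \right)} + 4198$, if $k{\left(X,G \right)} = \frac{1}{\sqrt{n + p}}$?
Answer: $4198 - \frac{i}{2} \approx 4198.0 - 0.5 i$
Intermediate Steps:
$p = 29$ ($p = 15 + 14 = 29$)
$k{\left(X,G \right)} = - \frac{i}{2}$ ($k{\left(X,G \right)} = \frac{1}{\sqrt{-33 + 29}} = \frac{1}{\sqrt{-4}} = \frac{1}{2 i} = - \frac{i}{2}$)
$k{\left(37,-13 \right)} + 4198 = - \frac{i}{2} + 4198 = 4198 - \frac{i}{2}$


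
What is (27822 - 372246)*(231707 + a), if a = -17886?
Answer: -73645084104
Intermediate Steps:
(27822 - 372246)*(231707 + a) = (27822 - 372246)*(231707 - 17886) = -344424*213821 = -73645084104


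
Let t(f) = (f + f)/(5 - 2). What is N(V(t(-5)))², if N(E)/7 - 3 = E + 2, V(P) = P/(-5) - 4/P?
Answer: 519841/225 ≈ 2310.4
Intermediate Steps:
t(f) = 2*f/3 (t(f) = (2*f)/3 = (2*f)*(⅓) = 2*f/3)
V(P) = -4/P - P/5 (V(P) = P*(-⅕) - 4/P = -P/5 - 4/P = -4/P - P/5)
N(E) = 35 + 7*E (N(E) = 21 + 7*(E + 2) = 21 + 7*(2 + E) = 21 + (14 + 7*E) = 35 + 7*E)
N(V(t(-5)))² = (35 + 7*(-4/((⅔)*(-5)) - 2*(-5)/15))² = (35 + 7*(-4/(-10/3) - ⅕*(-10/3)))² = (35 + 7*(-4*(-3/10) + ⅔))² = (35 + 7*(6/5 + ⅔))² = (35 + 7*(28/15))² = (35 + 196/15)² = (721/15)² = 519841/225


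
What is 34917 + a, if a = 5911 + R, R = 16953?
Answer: 57781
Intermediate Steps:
a = 22864 (a = 5911 + 16953 = 22864)
34917 + a = 34917 + 22864 = 57781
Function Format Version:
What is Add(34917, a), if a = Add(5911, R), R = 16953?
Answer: 57781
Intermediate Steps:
a = 22864 (a = Add(5911, 16953) = 22864)
Add(34917, a) = Add(34917, 22864) = 57781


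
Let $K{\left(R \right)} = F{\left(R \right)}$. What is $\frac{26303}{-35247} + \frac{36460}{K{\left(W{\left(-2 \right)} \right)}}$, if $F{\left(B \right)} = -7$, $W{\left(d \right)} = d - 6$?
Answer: $- \frac{1285289741}{246729} \approx -5209.3$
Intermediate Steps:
$W{\left(d \right)} = -6 + d$
$K{\left(R \right)} = -7$
$\frac{26303}{-35247} + \frac{36460}{K{\left(W{\left(-2 \right)} \right)}} = \frac{26303}{-35247} + \frac{36460}{-7} = 26303 \left(- \frac{1}{35247}\right) + 36460 \left(- \frac{1}{7}\right) = - \frac{26303}{35247} - \frac{36460}{7} = - \frac{1285289741}{246729}$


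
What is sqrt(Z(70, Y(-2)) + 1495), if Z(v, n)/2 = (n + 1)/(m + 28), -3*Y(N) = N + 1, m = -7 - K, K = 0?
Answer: sqrt(659351)/21 ≈ 38.667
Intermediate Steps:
m = -7 (m = -7 - 1*0 = -7 + 0 = -7)
Y(N) = -1/3 - N/3 (Y(N) = -(N + 1)/3 = -(1 + N)/3 = -1/3 - N/3)
Z(v, n) = 2/21 + 2*n/21 (Z(v, n) = 2*((n + 1)/(-7 + 28)) = 2*((1 + n)/21) = 2*((1 + n)*(1/21)) = 2*(1/21 + n/21) = 2/21 + 2*n/21)
sqrt(Z(70, Y(-2)) + 1495) = sqrt((2/21 + 2*(-1/3 - 1/3*(-2))/21) + 1495) = sqrt((2/21 + 2*(-1/3 + 2/3)/21) + 1495) = sqrt((2/21 + (2/21)*(1/3)) + 1495) = sqrt((2/21 + 2/63) + 1495) = sqrt(8/63 + 1495) = sqrt(94193/63) = sqrt(659351)/21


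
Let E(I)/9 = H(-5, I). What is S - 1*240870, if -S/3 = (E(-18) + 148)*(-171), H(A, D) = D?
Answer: -248052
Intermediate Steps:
E(I) = 9*I
S = -7182 (S = -3*(9*(-18) + 148)*(-171) = -3*(-162 + 148)*(-171) = -(-42)*(-171) = -3*2394 = -7182)
S - 1*240870 = -7182 - 1*240870 = -7182 - 240870 = -248052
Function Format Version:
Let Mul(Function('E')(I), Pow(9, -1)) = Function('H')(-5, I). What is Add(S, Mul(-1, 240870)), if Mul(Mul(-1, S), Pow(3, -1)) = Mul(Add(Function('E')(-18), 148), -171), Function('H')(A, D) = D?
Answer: -248052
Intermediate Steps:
Function('E')(I) = Mul(9, I)
S = -7182 (S = Mul(-3, Mul(Add(Mul(9, -18), 148), -171)) = Mul(-3, Mul(Add(-162, 148), -171)) = Mul(-3, Mul(-14, -171)) = Mul(-3, 2394) = -7182)
Add(S, Mul(-1, 240870)) = Add(-7182, Mul(-1, 240870)) = Add(-7182, -240870) = -248052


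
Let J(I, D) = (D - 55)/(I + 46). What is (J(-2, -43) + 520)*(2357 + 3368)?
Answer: 65213475/22 ≈ 2.9642e+6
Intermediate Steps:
J(I, D) = (-55 + D)/(46 + I)
(J(-2, -43) + 520)*(2357 + 3368) = ((-55 - 43)/(46 - 2) + 520)*(2357 + 3368) = (-98/44 + 520)*5725 = ((1/44)*(-98) + 520)*5725 = (-49/22 + 520)*5725 = (11391/22)*5725 = 65213475/22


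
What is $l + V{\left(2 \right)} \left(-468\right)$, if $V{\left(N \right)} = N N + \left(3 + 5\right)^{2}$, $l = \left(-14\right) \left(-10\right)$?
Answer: $-31684$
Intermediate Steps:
$l = 140$
$V{\left(N \right)} = 64 + N^{2}$ ($V{\left(N \right)} = N^{2} + 8^{2} = N^{2} + 64 = 64 + N^{2}$)
$l + V{\left(2 \right)} \left(-468\right) = 140 + \left(64 + 2^{2}\right) \left(-468\right) = 140 + \left(64 + 4\right) \left(-468\right) = 140 + 68 \left(-468\right) = 140 - 31824 = -31684$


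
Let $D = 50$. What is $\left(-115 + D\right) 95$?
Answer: $-6175$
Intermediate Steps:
$\left(-115 + D\right) 95 = \left(-115 + 50\right) 95 = \left(-65\right) 95 = -6175$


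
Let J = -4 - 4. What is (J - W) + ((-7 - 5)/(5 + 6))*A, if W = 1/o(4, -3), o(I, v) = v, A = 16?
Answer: -829/33 ≈ -25.121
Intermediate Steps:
W = -⅓ (W = 1/(-3) = -⅓ ≈ -0.33333)
J = -8
(J - W) + ((-7 - 5)/(5 + 6))*A = (-8 - 1*(-⅓)) + ((-7 - 5)/(5 + 6))*16 = (-8 + ⅓) - 12/11*16 = -23/3 - 12*1/11*16 = -23/3 - 12/11*16 = -23/3 - 192/11 = -829/33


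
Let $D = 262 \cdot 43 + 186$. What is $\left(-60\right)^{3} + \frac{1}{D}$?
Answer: $- \frac{2473631999}{11452} \approx -2.16 \cdot 10^{5}$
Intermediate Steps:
$D = 11452$ ($D = 11266 + 186 = 11452$)
$\left(-60\right)^{3} + \frac{1}{D} = \left(-60\right)^{3} + \frac{1}{11452} = -216000 + \frac{1}{11452} = - \frac{2473631999}{11452}$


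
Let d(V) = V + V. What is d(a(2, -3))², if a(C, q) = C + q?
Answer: 4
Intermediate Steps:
d(V) = 2*V
d(a(2, -3))² = (2*(2 - 3))² = (2*(-1))² = (-2)² = 4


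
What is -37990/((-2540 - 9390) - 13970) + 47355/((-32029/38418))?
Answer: -4711824891929/82955110 ≈ -56800.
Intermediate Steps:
-37990/((-2540 - 9390) - 13970) + 47355/((-32029/38418)) = -37990/(-11930 - 13970) + 47355/((-32029*1/38418)) = -37990/(-25900) + 47355/(-32029/38418) = -37990*(-1/25900) + 47355*(-38418/32029) = 3799/2590 - 1819284390/32029 = -4711824891929/82955110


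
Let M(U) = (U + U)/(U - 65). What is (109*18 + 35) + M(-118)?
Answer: 365687/183 ≈ 1998.3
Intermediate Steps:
M(U) = 2*U/(-65 + U) (M(U) = (2*U)/(-65 + U) = 2*U/(-65 + U))
(109*18 + 35) + M(-118) = (109*18 + 35) + 2*(-118)/(-65 - 118) = (1962 + 35) + 2*(-118)/(-183) = 1997 + 2*(-118)*(-1/183) = 1997 + 236/183 = 365687/183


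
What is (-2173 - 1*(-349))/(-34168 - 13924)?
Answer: 456/12023 ≈ 0.037927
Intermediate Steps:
(-2173 - 1*(-349))/(-34168 - 13924) = (-2173 + 349)/(-48092) = -1824*(-1/48092) = 456/12023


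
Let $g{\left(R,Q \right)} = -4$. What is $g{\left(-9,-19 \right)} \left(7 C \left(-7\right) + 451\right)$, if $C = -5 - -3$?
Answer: $-2196$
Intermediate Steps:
$C = -2$ ($C = -5 + 3 = -2$)
$g{\left(-9,-19 \right)} \left(7 C \left(-7\right) + 451\right) = - 4 \left(7 \left(-2\right) \left(-7\right) + 451\right) = - 4 \left(\left(-14\right) \left(-7\right) + 451\right) = - 4 \left(98 + 451\right) = \left(-4\right) 549 = -2196$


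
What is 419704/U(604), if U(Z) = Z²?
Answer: 52463/45602 ≈ 1.1505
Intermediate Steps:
419704/U(604) = 419704/(604²) = 419704/364816 = 419704*(1/364816) = 52463/45602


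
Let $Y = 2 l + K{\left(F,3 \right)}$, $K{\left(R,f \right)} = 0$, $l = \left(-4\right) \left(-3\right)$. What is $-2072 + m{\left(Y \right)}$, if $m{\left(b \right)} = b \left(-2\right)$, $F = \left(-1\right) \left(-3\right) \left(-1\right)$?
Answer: $-2120$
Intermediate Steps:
$l = 12$
$F = -3$ ($F = 3 \left(-1\right) = -3$)
$Y = 24$ ($Y = 2 \cdot 12 + 0 = 24 + 0 = 24$)
$m{\left(b \right)} = - 2 b$
$-2072 + m{\left(Y \right)} = -2072 - 48 = -2120$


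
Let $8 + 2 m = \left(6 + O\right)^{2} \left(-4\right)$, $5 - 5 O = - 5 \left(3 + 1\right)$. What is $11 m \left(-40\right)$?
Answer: $108240$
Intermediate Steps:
$O = 5$ ($O = 1 - \frac{\left(-5\right) \left(3 + 1\right)}{5} = 1 - \frac{\left(-5\right) 4}{5} = 1 - -4 = 1 + 4 = 5$)
$m = -246$ ($m = -4 + \frac{\left(6 + 5\right)^{2} \left(-4\right)}{2} = -4 + \frac{11^{2} \left(-4\right)}{2} = -4 + \frac{121 \left(-4\right)}{2} = -4 + \frac{1}{2} \left(-484\right) = -4 - 242 = -246$)
$11 m \left(-40\right) = 11 \left(-246\right) \left(-40\right) = \left(-2706\right) \left(-40\right) = 108240$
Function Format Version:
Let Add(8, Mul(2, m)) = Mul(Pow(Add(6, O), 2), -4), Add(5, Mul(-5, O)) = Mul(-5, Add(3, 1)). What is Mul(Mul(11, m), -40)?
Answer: 108240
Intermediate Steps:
O = 5 (O = Add(1, Mul(Rational(-1, 5), Mul(-5, Add(3, 1)))) = Add(1, Mul(Rational(-1, 5), Mul(-5, 4))) = Add(1, Mul(Rational(-1, 5), -20)) = Add(1, 4) = 5)
m = -246 (m = Add(-4, Mul(Rational(1, 2), Mul(Pow(Add(6, 5), 2), -4))) = Add(-4, Mul(Rational(1, 2), Mul(Pow(11, 2), -4))) = Add(-4, Mul(Rational(1, 2), Mul(121, -4))) = Add(-4, Mul(Rational(1, 2), -484)) = Add(-4, -242) = -246)
Mul(Mul(11, m), -40) = Mul(Mul(11, -246), -40) = Mul(-2706, -40) = 108240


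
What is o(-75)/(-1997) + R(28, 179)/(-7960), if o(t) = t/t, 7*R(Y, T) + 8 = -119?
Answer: 197899/111272840 ≈ 0.0017785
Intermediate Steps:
R(Y, T) = -127/7 (R(Y, T) = -8/7 + (⅐)*(-119) = -8/7 - 17 = -127/7)
o(t) = 1
o(-75)/(-1997) + R(28, 179)/(-7960) = 1/(-1997) - 127/7/(-7960) = 1*(-1/1997) - 127/7*(-1/7960) = -1/1997 + 127/55720 = 197899/111272840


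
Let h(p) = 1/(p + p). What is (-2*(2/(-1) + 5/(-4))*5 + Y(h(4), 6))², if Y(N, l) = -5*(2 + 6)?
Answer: 225/4 ≈ 56.250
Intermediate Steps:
h(p) = 1/(2*p)
Y(N, l) = -40 (Y(N, l) = -5*8 = -40)
(-2*(2/(-1) + 5/(-4))*5 + Y(h(4), 6))² = (-2*(2/(-1) + 5/(-4))*5 - 40)² = (-2*(2*(-1) + 5*(-¼))*5 - 40)² = (-2*(-2 - 5/4)*5 - 40)² = (-2*(-13/4)*5 - 40)² = ((13/2)*5 - 40)² = (65/2 - 40)² = (-15/2)² = 225/4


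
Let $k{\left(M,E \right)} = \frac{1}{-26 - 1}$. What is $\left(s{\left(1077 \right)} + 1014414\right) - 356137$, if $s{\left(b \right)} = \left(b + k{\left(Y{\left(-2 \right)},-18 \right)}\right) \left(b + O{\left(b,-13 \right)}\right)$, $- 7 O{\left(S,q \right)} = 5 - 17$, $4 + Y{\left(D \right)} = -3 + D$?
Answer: $\frac{5460037}{3} \approx 1.82 \cdot 10^{6}$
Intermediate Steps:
$Y{\left(D \right)} = -7 + D$ ($Y{\left(D \right)} = -4 + \left(-3 + D\right) = -7 + D$)
$O{\left(S,q \right)} = \frac{12}{7}$ ($O{\left(S,q \right)} = - \frac{5 - 17}{7} = \left(- \frac{1}{7}\right) \left(-12\right) = \frac{12}{7}$)
$k{\left(M,E \right)} = - \frac{1}{27}$ ($k{\left(M,E \right)} = \frac{1}{-27} = - \frac{1}{27}$)
$s{\left(b \right)} = \left(- \frac{1}{27} + b\right) \left(\frac{12}{7} + b\right)$ ($s{\left(b \right)} = \left(b - \frac{1}{27}\right) \left(b + \frac{12}{7}\right) = \left(- \frac{1}{27} + b\right) \left(\frac{12}{7} + b\right)$)
$\left(s{\left(1077 \right)} + 1014414\right) - 356137 = \left(\left(- \frac{4}{63} + 1077^{2} + \frac{317}{189} \cdot 1077\right) + 1014414\right) - 356137 = \left(\left(- \frac{4}{63} + 1159929 + \frac{113803}{63}\right) + 1014414\right) - 356137 = \left(\frac{3485206}{3} + 1014414\right) - 356137 = \frac{6528448}{3} - 356137 = \frac{5460037}{3}$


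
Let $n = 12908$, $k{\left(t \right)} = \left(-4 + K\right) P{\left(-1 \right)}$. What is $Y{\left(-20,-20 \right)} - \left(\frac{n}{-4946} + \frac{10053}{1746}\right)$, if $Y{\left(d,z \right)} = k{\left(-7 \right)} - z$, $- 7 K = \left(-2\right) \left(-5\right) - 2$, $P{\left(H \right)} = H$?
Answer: $\frac{73866257}{3358334} \approx 21.995$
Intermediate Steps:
$K = - \frac{8}{7}$ ($K = - \frac{\left(-2\right) \left(-5\right) - 2}{7} = - \frac{10 - 2}{7} = \left(- \frac{1}{7}\right) 8 = - \frac{8}{7} \approx -1.1429$)
$k{\left(t \right)} = \frac{36}{7}$ ($k{\left(t \right)} = \left(-4 - \frac{8}{7}\right) \left(-1\right) = \left(- \frac{36}{7}\right) \left(-1\right) = \frac{36}{7}$)
$Y{\left(d,z \right)} = \frac{36}{7} - z$
$Y{\left(-20,-20 \right)} - \left(\frac{n}{-4946} + \frac{10053}{1746}\right) = \left(\frac{36}{7} - -20\right) - \left(\frac{12908}{-4946} + \frac{10053}{1746}\right) = \left(\frac{36}{7} + 20\right) - \left(12908 \left(- \frac{1}{4946}\right) + 10053 \cdot \frac{1}{1746}\right) = \frac{176}{7} - \left(- \frac{6454}{2473} + \frac{1117}{194}\right) = \frac{176}{7} - \frac{1510265}{479762} = \frac{73866257}{3358334}$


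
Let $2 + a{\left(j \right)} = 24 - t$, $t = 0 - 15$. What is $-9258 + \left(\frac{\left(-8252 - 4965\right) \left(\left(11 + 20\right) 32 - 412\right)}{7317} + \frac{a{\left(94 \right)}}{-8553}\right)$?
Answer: $- \frac{214984437989}{20860767} \approx -10306.0$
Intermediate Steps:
$t = -15$ ($t = 0 - 15 = -15$)
$a{\left(j \right)} = 37$ ($a{\left(j \right)} = -2 + \left(24 - -15\right) = -2 + \left(24 + 15\right) = -2 + 39 = 37$)
$-9258 + \left(\frac{\left(-8252 - 4965\right) \left(\left(11 + 20\right) 32 - 412\right)}{7317} + \frac{a{\left(94 \right)}}{-8553}\right) = -9258 + \left(\frac{\left(-8252 - 4965\right) \left(\left(11 + 20\right) 32 - 412\right)}{7317} + \frac{37}{-8553}\right) = -9258 + \left(- 13217 \left(31 \cdot 32 - 412\right) \frac{1}{7317} + 37 \left(- \frac{1}{8553}\right)\right) = -9258 + \left(- 13217 \left(992 - 412\right) \frac{1}{7317} - \frac{37}{8553}\right) = -9258 + \left(\left(-13217\right) 580 \cdot \frac{1}{7317} - \frac{37}{8553}\right) = -9258 - \frac{21855457103}{20860767} = - \frac{214984437989}{20860767}$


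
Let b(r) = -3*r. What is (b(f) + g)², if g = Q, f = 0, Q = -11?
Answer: 121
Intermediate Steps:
g = -11
(b(f) + g)² = (-3*0 - 11)² = (0 - 11)² = (-11)² = 121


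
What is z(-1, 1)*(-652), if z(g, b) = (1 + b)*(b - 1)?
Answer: 0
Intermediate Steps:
z(g, b) = (1 + b)*(-1 + b)
z(-1, 1)*(-652) = (-1 + 1²)*(-652) = (-1 + 1)*(-652) = 0*(-652) = 0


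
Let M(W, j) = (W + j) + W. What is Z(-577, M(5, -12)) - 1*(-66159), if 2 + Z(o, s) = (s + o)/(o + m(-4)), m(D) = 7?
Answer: 12570023/190 ≈ 66158.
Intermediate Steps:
M(W, j) = j + 2*W
Z(o, s) = -2 + (o + s)/(7 + o) (Z(o, s) = -2 + (s + o)/(o + 7) = -2 + (o + s)/(7 + o))
Z(-577, M(5, -12)) - 1*(-66159) = (-14 + (-12 + 2*5) - 1*(-577))/(7 - 577) - 1*(-66159) = (-14 + (-12 + 10) + 577)/(-570) + 66159 = -(-14 - 2 + 577)/570 + 66159 = -1/570*561 + 66159 = -187/190 + 66159 = 12570023/190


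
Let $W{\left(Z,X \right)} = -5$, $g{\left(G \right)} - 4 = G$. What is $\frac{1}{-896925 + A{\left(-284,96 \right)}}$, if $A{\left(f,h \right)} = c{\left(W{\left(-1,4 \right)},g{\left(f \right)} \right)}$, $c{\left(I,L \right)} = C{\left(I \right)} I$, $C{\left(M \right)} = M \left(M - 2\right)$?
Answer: $- \frac{1}{897100} \approx -1.1147 \cdot 10^{-6}$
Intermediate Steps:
$C{\left(M \right)} = M \left(-2 + M\right)$
$g{\left(G \right)} = 4 + G$
$c{\left(I,L \right)} = I^{2} \left(-2 + I\right)$ ($c{\left(I,L \right)} = I \left(-2 + I\right) I = I^{2} \left(-2 + I\right)$)
$A{\left(f,h \right)} = -175$ ($A{\left(f,h \right)} = \left(-5\right)^{2} \left(-2 - 5\right) = 25 \left(-7\right) = -175$)
$\frac{1}{-896925 + A{\left(-284,96 \right)}} = \frac{1}{-896925 - 175} = \frac{1}{-897100} = - \frac{1}{897100}$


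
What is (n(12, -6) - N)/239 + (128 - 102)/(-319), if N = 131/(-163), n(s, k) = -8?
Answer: -1387069/12427283 ≈ -0.11161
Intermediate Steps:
N = -131/163 (N = 131*(-1/163) = -131/163 ≈ -0.80368)
(n(12, -6) - N)/239 + (128 - 102)/(-319) = (-8 - 1*(-131/163))/239 + (128 - 102)/(-319) = (-8 + 131/163)*(1/239) + 26*(-1/319) = -1173/163*1/239 - 26/319 = -1173/38957 - 26/319 = -1387069/12427283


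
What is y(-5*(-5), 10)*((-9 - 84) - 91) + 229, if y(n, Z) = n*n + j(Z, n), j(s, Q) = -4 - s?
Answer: -112195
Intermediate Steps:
y(n, Z) = -4 + n² - Z (y(n, Z) = n*n + (-4 - Z) = n² + (-4 - Z) = -4 + n² - Z)
y(-5*(-5), 10)*((-9 - 84) - 91) + 229 = (-4 + (-5*(-5))² - 1*10)*((-9 - 84) - 91) + 229 = (-4 + 25² - 10)*(-93 - 91) + 229 = (-4 + 625 - 10)*(-184) + 229 = 611*(-184) + 229 = -112424 + 229 = -112195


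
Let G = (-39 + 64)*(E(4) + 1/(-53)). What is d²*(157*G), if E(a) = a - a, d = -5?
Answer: -98125/53 ≈ -1851.4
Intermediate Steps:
E(a) = 0
G = -25/53 (G = (-39 + 64)*(0 + 1/(-53)) = 25*(0 - 1/53) = 25*(-1/53) = -25/53 ≈ -0.47170)
d²*(157*G) = (-5)²*(157*(-25/53)) = 25*(-3925/53) = -98125/53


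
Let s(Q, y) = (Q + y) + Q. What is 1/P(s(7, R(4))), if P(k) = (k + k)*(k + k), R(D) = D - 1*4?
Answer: 1/784 ≈ 0.0012755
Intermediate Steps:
R(D) = -4 + D (R(D) = D - 4 = -4 + D)
s(Q, y) = y + 2*Q
P(k) = 4*k**2 (P(k) = (2*k)*(2*k) = 4*k**2)
1/P(s(7, R(4))) = 1/(4*((-4 + 4) + 2*7)**2) = 1/(4*(0 + 14)**2) = 1/(4*14**2) = 1/(4*196) = 1/784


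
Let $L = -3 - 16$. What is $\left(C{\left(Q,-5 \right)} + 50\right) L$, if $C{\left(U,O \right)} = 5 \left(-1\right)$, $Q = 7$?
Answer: $-855$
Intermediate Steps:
$C{\left(U,O \right)} = -5$
$L = -19$
$\left(C{\left(Q,-5 \right)} + 50\right) L = \left(-5 + 50\right) \left(-19\right) = 45 \left(-19\right) = -855$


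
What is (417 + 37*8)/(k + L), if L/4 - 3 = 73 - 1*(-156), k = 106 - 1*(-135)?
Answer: 713/1169 ≈ 0.60992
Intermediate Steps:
k = 241 (k = 106 + 135 = 241)
L = 928 (L = 12 + 4*(73 - 1*(-156)) = 12 + 4*(73 + 156) = 12 + 4*229 = 12 + 916 = 928)
(417 + 37*8)/(k + L) = (417 + 37*8)/(241 + 928) = (417 + 296)/1169 = 713*(1/1169) = 713/1169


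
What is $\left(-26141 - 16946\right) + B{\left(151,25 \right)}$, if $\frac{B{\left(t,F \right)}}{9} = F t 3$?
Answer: $58838$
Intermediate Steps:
$B{\left(t,F \right)} = 27 F t$ ($B{\left(t,F \right)} = 9 F t 3 = 9 \cdot 3 F t = 27 F t$)
$\left(-26141 - 16946\right) + B{\left(151,25 \right)} = \left(-26141 - 16946\right) + 27 \cdot 25 \cdot 151 = -43087 + 101925 = 58838$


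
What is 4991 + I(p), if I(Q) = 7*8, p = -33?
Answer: 5047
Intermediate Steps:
I(Q) = 56
4991 + I(p) = 4991 + 56 = 5047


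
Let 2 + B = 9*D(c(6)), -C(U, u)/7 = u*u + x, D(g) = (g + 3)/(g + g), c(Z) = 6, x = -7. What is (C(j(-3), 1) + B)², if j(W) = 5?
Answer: 34969/16 ≈ 2185.6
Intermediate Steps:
D(g) = (3 + g)/(2*g) (D(g) = (3 + g)/((2*g)) = (3 + g)*(1/(2*g)) = (3 + g)/(2*g))
C(U, u) = 49 - 7*u² (C(U, u) = -7*(u*u - 7) = -7*(u² - 7) = -7*(-7 + u²) = 49 - 7*u²)
B = 19/4 (B = -2 + 9*((½)*(3 + 6)/6) = -2 + 9*((½)*(⅙)*9) = -2 + 9*(¾) = -2 + 27/4 = 19/4 ≈ 4.7500)
(C(j(-3), 1) + B)² = ((49 - 7*1²) + 19/4)² = ((49 - 7*1) + 19/4)² = ((49 - 7) + 19/4)² = (42 + 19/4)² = (187/4)² = 34969/16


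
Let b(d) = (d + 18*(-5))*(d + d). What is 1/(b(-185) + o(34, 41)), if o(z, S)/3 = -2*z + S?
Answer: 1/101669 ≈ 9.8358e-6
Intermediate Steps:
b(d) = 2*d*(-90 + d) (b(d) = (d - 90)*(2*d) = (-90 + d)*(2*d) = 2*d*(-90 + d))
o(z, S) = -6*z + 3*S (o(z, S) = 3*(-2*z + S) = 3*(S - 2*z) = -6*z + 3*S)
1/(b(-185) + o(34, 41)) = 1/(2*(-185)*(-90 - 185) + (-6*34 + 3*41)) = 1/(2*(-185)*(-275) + (-204 + 123)) = 1/(101750 - 81) = 1/101669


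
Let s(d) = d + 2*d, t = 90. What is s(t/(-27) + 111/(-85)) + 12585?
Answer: 1068542/85 ≈ 12571.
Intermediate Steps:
s(d) = 3*d
s(t/(-27) + 111/(-85)) + 12585 = 3*(90/(-27) + 111/(-85)) + 12585 = 3*(90*(-1/27) + 111*(-1/85)) + 12585 = 3*(-10/3 - 111/85) + 12585 = 3*(-1183/255) + 12585 = -1183/85 + 12585 = 1068542/85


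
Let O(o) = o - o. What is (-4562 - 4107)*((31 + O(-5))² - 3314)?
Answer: 20398157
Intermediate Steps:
O(o) = 0
(-4562 - 4107)*((31 + O(-5))² - 3314) = (-4562 - 4107)*((31 + 0)² - 3314) = -8669*(31² - 3314) = -8669*(961 - 3314) = -8669*(-2353) = 20398157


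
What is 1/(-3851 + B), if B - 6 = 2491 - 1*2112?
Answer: -1/3466 ≈ -0.00028852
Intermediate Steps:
B = 385 (B = 6 + (2491 - 1*2112) = 6 + (2491 - 2112) = 6 + 379 = 385)
1/(-3851 + B) = 1/(-3851 + 385) = 1/(-3466) = -1/3466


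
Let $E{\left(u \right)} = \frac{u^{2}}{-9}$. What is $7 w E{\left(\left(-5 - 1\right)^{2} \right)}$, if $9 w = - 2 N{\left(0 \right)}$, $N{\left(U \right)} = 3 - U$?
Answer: $672$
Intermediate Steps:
$E{\left(u \right)} = - \frac{u^{2}}{9}$
$w = - \frac{2}{3}$ ($w = \frac{\left(-2\right) \left(3 - 0\right)}{9} = \frac{\left(-2\right) \left(3 + 0\right)}{9} = \frac{\left(-2\right) 3}{9} = \frac{1}{9} \left(-6\right) = - \frac{2}{3} \approx -0.66667$)
$7 w E{\left(\left(-5 - 1\right)^{2} \right)} = 7 \left(- \frac{2}{3}\right) \left(- \frac{\left(\left(-5 - 1\right)^{2}\right)^{2}}{9}\right) = - \frac{14 \left(- \frac{\left(\left(-6\right)^{2}\right)^{2}}{9}\right)}{3} = - \frac{14 \left(- \frac{36^{2}}{9}\right)}{3} = - \frac{14 \left(\left(- \frac{1}{9}\right) 1296\right)}{3} = \left(- \frac{14}{3}\right) \left(-144\right) = 672$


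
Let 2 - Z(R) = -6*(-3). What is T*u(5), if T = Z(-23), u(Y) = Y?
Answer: -80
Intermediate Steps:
Z(R) = -16 (Z(R) = 2 - (-6)*(-3) = 2 - 1*18 = 2 - 18 = -16)
T = -16
T*u(5) = -16*5 = -80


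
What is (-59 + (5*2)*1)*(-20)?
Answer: 980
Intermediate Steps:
(-59 + (5*2)*1)*(-20) = (-59 + 10*1)*(-20) = (-59 + 10)*(-20) = -49*(-20) = 980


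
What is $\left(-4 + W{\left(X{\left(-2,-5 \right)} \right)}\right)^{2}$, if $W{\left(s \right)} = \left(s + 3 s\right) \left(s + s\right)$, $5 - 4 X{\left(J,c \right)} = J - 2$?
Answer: $\frac{5329}{4} \approx 1332.3$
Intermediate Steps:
$X{\left(J,c \right)} = \frac{7}{4} - \frac{J}{4}$ ($X{\left(J,c \right)} = \frac{5}{4} - \frac{J - 2}{4} = \frac{5}{4} - \frac{-2 + J}{4} = \frac{5}{4} - \left(- \frac{1}{2} + \frac{J}{4}\right) = \frac{7}{4} - \frac{J}{4}$)
$W{\left(s \right)} = 8 s^{2}$ ($W{\left(s \right)} = 4 s 2 s = 8 s^{2}$)
$\left(-4 + W{\left(X{\left(-2,-5 \right)} \right)}\right)^{2} = \left(-4 + 8 \left(\frac{7}{4} - - \frac{1}{2}\right)^{2}\right)^{2} = \left(-4 + 8 \left(\frac{7}{4} + \frac{1}{2}\right)^{2}\right)^{2} = \left(-4 + 8 \left(\frac{9}{4}\right)^{2}\right)^{2} = \left(-4 + 8 \cdot \frac{81}{16}\right)^{2} = \left(-4 + \frac{81}{2}\right)^{2} = \left(\frac{73}{2}\right)^{2} = \frac{5329}{4}$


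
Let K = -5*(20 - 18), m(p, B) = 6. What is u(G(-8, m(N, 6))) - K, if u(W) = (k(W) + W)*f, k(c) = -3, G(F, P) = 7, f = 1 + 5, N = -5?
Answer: 34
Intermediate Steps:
f = 6
K = -10 (K = -5*2 = -10)
u(W) = -18 + 6*W (u(W) = (-3 + W)*6 = -18 + 6*W)
u(G(-8, m(N, 6))) - K = (-18 + 6*7) - 1*(-10) = (-18 + 42) + 10 = 24 + 10 = 34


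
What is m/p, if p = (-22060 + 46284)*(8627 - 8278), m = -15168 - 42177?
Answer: -57345/8454176 ≈ -0.0067830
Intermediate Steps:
m = -57345
p = 8454176 (p = 24224*349 = 8454176)
m/p = -57345/8454176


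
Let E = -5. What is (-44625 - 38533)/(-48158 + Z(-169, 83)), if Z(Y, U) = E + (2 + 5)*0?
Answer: 83158/48163 ≈ 1.7266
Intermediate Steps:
Z(Y, U) = -5 (Z(Y, U) = -5 + (2 + 5)*0 = -5 + 7*0 = -5 + 0 = -5)
(-44625 - 38533)/(-48158 + Z(-169, 83)) = (-44625 - 38533)/(-48158 - 5) = -83158/(-48163) = -83158*(-1/48163) = 83158/48163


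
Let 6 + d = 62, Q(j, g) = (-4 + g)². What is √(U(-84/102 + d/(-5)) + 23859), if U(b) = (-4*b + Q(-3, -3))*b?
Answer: 3*√18216301/85 ≈ 150.64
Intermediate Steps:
d = 56 (d = -6 + 62 = 56)
U(b) = b*(49 - 4*b) (U(b) = (-4*b + (-4 - 3)²)*b = (-4*b + (-7)²)*b = (-4*b + 49)*b = (49 - 4*b)*b = b*(49 - 4*b))
√(U(-84/102 + d/(-5)) + 23859) = √((-84/102 + 56/(-5))*(49 - 4*(-84/102 + 56/(-5))) + 23859) = √((-84*1/102 + 56*(-⅕))*(49 - 4*(-84*1/102 + 56*(-⅕))) + 23859) = √((-14/17 - 56/5)*(49 - 4*(-14/17 - 56/5)) + 23859) = √(-1022*(49 - 4*(-1022/85))/85 + 23859) = √(-1022*(49 + 4088/85)/85 + 23859) = √(-1022/85*8253/85 + 23859) = √(-8434566/7225 + 23859) = √(163946709/7225) = 3*√18216301/85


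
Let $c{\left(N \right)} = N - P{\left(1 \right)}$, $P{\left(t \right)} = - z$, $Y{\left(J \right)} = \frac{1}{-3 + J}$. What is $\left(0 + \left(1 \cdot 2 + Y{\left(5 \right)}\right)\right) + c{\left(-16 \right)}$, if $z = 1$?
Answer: $- \frac{25}{2} \approx -12.5$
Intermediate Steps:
$P{\left(t \right)} = -1$ ($P{\left(t \right)} = \left(-1\right) 1 = -1$)
$c{\left(N \right)} = 1 + N$ ($c{\left(N \right)} = N - -1 = N + 1 = 1 + N$)
$\left(0 + \left(1 \cdot 2 + Y{\left(5 \right)}\right)\right) + c{\left(-16 \right)} = \left(0 + \left(1 \cdot 2 + \frac{1}{-3 + 5}\right)\right) + \left(1 - 16\right) = \left(0 + \left(2 + \frac{1}{2}\right)\right) - 15 = \left(0 + \frac{5}{2}\right) - 15 = \frac{5}{2} - 15 = - \frac{25}{2}$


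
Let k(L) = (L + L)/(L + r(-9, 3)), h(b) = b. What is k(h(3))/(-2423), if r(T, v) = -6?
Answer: 2/2423 ≈ 0.00082542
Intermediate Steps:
k(L) = 2*L/(-6 + L) (k(L) = (L + L)/(L - 6) = (2*L)/(-6 + L) = 2*L/(-6 + L))
k(h(3))/(-2423) = (2*3/(-6 + 3))/(-2423) = (2*3/(-3))*(-1/2423) = (2*3*(-⅓))*(-1/2423) = -2*(-1/2423) = 2/2423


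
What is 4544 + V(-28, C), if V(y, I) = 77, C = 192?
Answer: 4621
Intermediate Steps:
4544 + V(-28, C) = 4544 + 77 = 4621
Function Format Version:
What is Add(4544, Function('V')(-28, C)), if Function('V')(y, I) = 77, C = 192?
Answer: 4621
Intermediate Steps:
Add(4544, Function('V')(-28, C)) = Add(4544, 77) = 4621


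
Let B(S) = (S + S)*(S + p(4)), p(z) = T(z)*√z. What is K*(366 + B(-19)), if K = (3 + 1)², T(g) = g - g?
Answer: 17408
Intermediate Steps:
T(g) = 0
p(z) = 0 (p(z) = 0*√z = 0)
B(S) = 2*S² (B(S) = (S + S)*(S + 0) = (2*S)*S = 2*S²)
K = 16 (K = 4² = 16)
K*(366 + B(-19)) = 16*(366 + 2*(-19)²) = 16*(366 + 2*361) = 16*(366 + 722) = 16*1088 = 17408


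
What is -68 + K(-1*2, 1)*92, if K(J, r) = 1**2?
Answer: 24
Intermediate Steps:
K(J, r) = 1
-68 + K(-1*2, 1)*92 = -68 + 1*92 = -68 + 92 = 24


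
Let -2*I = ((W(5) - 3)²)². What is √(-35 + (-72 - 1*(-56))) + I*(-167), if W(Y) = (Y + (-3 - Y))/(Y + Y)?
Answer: 198048807/20000 + I*√51 ≈ 9902.4 + 7.1414*I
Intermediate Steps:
W(Y) = -3/(2*Y) (W(Y) = -3*1/(2*Y) = -3/(2*Y))
I = -1185921/20000 (I = -(-3/2/5 - 3)⁴/2 = -(-3/2*⅕ - 3)⁴/2 = -(-3/10 - 3)⁴/2 = -((-33/10)²)²/2 = -(1089/100)²/2 = -½*1185921/10000 = -1185921/20000 ≈ -59.296)
√(-35 + (-72 - 1*(-56))) + I*(-167) = √(-35 + (-72 - 1*(-56))) - 1185921/20000*(-167) = √(-35 + (-72 + 56)) + 198048807/20000 = √(-35 - 16) + 198048807/20000 = √(-51) + 198048807/20000 = I*√51 + 198048807/20000 = 198048807/20000 + I*√51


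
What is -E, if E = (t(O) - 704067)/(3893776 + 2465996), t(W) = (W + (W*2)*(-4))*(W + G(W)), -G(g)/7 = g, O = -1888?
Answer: -49668927/2119924 ≈ -23.430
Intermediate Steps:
G(g) = -7*g
t(W) = 42*W**2 (t(W) = (W + (W*2)*(-4))*(W - 7*W) = (W + (2*W)*(-4))*(-6*W) = (W - 8*W)*(-6*W) = (-7*W)*(-6*W) = 42*W**2)
E = 49668927/2119924 (E = (42*(-1888)**2 - 704067)/(3893776 + 2465996) = (42*3564544 - 704067)/6359772 = (149710848 - 704067)*(1/6359772) = 149006781*(1/6359772) = 49668927/2119924 ≈ 23.430)
-E = -1*49668927/2119924 = -49668927/2119924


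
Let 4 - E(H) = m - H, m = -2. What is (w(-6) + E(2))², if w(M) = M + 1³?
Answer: 9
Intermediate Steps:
w(M) = 1 + M (w(M) = M + 1 = 1 + M)
E(H) = 6 + H (E(H) = 4 - (-2 - H) = 4 + (2 + H) = 6 + H)
(w(-6) + E(2))² = ((1 - 6) + (6 + 2))² = (-5 + 8)² = 3² = 9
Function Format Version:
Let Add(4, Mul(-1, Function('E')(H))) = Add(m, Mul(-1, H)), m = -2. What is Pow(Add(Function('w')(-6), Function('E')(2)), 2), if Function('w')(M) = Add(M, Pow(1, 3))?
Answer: 9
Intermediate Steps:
Function('w')(M) = Add(1, M) (Function('w')(M) = Add(M, 1) = Add(1, M))
Function('E')(H) = Add(6, H) (Function('E')(H) = Add(4, Mul(-1, Add(-2, Mul(-1, H)))) = Add(4, Add(2, H)) = Add(6, H))
Pow(Add(Function('w')(-6), Function('E')(2)), 2) = Pow(Add(Add(1, -6), Add(6, 2)), 2) = Pow(Add(-5, 8), 2) = Pow(3, 2) = 9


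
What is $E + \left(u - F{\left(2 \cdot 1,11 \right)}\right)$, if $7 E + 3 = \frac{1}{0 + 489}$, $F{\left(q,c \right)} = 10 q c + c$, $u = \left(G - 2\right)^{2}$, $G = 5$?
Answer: $- \frac{761372}{3423} \approx -222.43$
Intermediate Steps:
$u = 9$ ($u = \left(5 - 2\right)^{2} = 3^{2} = 9$)
$F{\left(q,c \right)} = c + 10 c q$ ($F{\left(q,c \right)} = 10 c q + c = c + 10 c q$)
$E = - \frac{1466}{3423}$ ($E = - \frac{3}{7} + \frac{1}{7 \left(0 + 489\right)} = - \frac{3}{7} + \frac{1}{7 \cdot 489} = - \frac{3}{7} + \frac{1}{7} \cdot \frac{1}{489} = - \frac{3}{7} + \frac{1}{3423} = - \frac{1466}{3423} \approx -0.42828$)
$E + \left(u - F{\left(2 \cdot 1,11 \right)}\right) = - \frac{1466}{3423} + \left(9 - 11 \left(1 + 10 \cdot 2 \cdot 1\right)\right) = - \frac{1466}{3423} + \left(9 - 11 \left(1 + 10 \cdot 2\right)\right) = - \frac{1466}{3423} + \left(9 - 11 \left(1 + 20\right)\right) = - \frac{1466}{3423} + \left(9 - 11 \cdot 21\right) = - \frac{1466}{3423} + \left(9 - 231\right) = - \frac{1466}{3423} - 222 = - \frac{761372}{3423}$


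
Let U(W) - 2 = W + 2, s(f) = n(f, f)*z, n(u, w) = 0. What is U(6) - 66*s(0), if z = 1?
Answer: 10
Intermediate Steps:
s(f) = 0 (s(f) = 0*1 = 0)
U(W) = 4 + W (U(W) = 2 + (W + 2) = 2 + (2 + W) = 4 + W)
U(6) - 66*s(0) = (4 + 6) - 66*0 = 10 + 0 = 10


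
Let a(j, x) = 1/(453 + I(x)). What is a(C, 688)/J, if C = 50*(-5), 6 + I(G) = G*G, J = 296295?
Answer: 1/140381904345 ≈ 7.1234e-12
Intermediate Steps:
I(G) = -6 + G² (I(G) = -6 + G*G = -6 + G²)
C = -250
a(j, x) = 1/(447 + x²) (a(j, x) = 1/(453 + (-6 + x²)) = 1/(447 + x²))
a(C, 688)/J = 1/((447 + 688²)*296295) = (1/296295)/(447 + 473344) = (1/296295)/473791 = (1/473791)*(1/296295) = 1/140381904345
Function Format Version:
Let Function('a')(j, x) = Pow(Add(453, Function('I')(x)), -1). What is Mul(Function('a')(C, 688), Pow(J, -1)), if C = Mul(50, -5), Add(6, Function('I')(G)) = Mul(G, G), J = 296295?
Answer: Rational(1, 140381904345) ≈ 7.1234e-12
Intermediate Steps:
Function('I')(G) = Add(-6, Pow(G, 2)) (Function('I')(G) = Add(-6, Mul(G, G)) = Add(-6, Pow(G, 2)))
C = -250
Function('a')(j, x) = Pow(Add(447, Pow(x, 2)), -1) (Function('a')(j, x) = Pow(Add(453, Add(-6, Pow(x, 2))), -1) = Pow(Add(447, Pow(x, 2)), -1))
Mul(Function('a')(C, 688), Pow(J, -1)) = Mul(Pow(Add(447, Pow(688, 2)), -1), Pow(296295, -1)) = Mul(Pow(Add(447, 473344), -1), Rational(1, 296295)) = Mul(Pow(473791, -1), Rational(1, 296295)) = Mul(Rational(1, 473791), Rational(1, 296295)) = Rational(1, 140381904345)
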